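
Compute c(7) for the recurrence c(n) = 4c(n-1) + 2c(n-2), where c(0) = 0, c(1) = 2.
Computing the sequence terms:
0, 2, 8, 36, 160, 712, 3168, 14096

14096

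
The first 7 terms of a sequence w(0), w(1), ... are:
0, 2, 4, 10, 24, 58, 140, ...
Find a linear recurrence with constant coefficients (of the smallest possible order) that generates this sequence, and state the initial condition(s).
Look for the lowest-order linear relation among consecutive terms.
Observation: w(n) - 2·w(n-1) - (1)·w(n-2) = 0 holds for the shown terms, and no order-1 relation w(n) = α·w(n-1) + β fits.
Check at n=3: 2·4 + (1)·2 = 10. ✓

w(n) = 2w(n-1) + w(n-2), w(0) = 0, w(1) = 2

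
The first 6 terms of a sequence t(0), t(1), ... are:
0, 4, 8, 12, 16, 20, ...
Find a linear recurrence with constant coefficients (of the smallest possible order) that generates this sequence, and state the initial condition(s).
Look for the lowest-order linear relation among consecutive terms.
Observation: consecutive differences are constant (= 4).
Check at n=2: 1·4 + 4 = 8. ✓

t(n) = t(n-1) + 4, t(0) = 0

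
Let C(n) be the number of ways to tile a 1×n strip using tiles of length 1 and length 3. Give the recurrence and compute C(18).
Condition on the last tile: it has length 1 (leaving a 1×(n-1) strip) or length 3 (leaving a 1×(n-3) strip), so C(n) = C(n-1) + C(n-3) (order-3 linear recurrence).
For 0 ≤ i < 3 only unit tiles fit, so C(i) = 1.
Iterating the recurrence: C(3) = 2, C(4) = 3, C(5) = 4, C(6) = 6, C(7) = 9, C(8) = 13, C(9) = 19, C(10) = 28, C(11) = 41, C(12) = 60, C(13) = 88, C(14) = 129, C(15) = 189, C(16) = 277, C(17) = 406, C(18) = 595.

C(n) = C(n-1) + C(n-3), with C(i) = 1 for 0 ≤ i < 3; C(18) = 595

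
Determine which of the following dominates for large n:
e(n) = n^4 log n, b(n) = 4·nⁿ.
Comparing growth rates:
Growth-rate hierarchy: log n ≺ any polynomial ≺ any exponential cⁿ (c>1) ≺ n! ≺ nⁿ.
super-exponential nⁿ dominates polynomial degree 4 (with log factor) asymptotically.

b(n) grows faster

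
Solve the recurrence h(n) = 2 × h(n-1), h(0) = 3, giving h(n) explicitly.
Recurrence: h(n) = 2 × h(n-1), initial: h(0) = 3.
Each term is 2 times the previous, so this is geometric with ratio 2. After n steps: h(n) = h(0)·2ⁿ = 3·2ⁿ.

h(n) = 3·2ⁿ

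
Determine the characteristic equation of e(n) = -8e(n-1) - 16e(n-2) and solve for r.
Substitute e(n) = rⁿ and divide through by rⁿ⁻²: r² + 8r + 16 = 0
Factor: (r + 4)² = 0, so r = -4 (double root).
General solution: e(n) = (A + Bn)·(-4)ⁿ

Characteristic: r² + 8r + 16 = 0, Roots: r = -4 (double root)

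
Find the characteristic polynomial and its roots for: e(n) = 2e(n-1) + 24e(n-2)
Substitute e(n) = rⁿ and divide through by rⁿ⁻²: r² - 2r - 24 = 0
Factor: (r + 4)(r - 6) = 0, so r = -4, 6.
General solution: e(n) = A·(-4)ⁿ + B·6ⁿ

Characteristic: r² - 2r - 24 = 0, Roots: r = -4, 6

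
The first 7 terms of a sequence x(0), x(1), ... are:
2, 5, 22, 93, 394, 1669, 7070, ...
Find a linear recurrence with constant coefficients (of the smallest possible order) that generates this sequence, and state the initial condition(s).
Look for the lowest-order linear relation among consecutive terms.
Observation: x(n) - 4·x(n-1) - (1)·x(n-2) = 0 holds for the shown terms, and no order-1 relation x(n) = α·x(n-1) + β fits.
Check at n=3: 4·22 + (1)·5 = 93. ✓

x(n) = 4x(n-1) + x(n-2), x(0) = 2, x(1) = 5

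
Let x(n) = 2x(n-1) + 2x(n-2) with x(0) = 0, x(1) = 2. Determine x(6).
Computing the sequence terms:
0, 2, 4, 12, 32, 88, 240

240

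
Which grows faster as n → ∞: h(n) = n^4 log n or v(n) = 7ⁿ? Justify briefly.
Comparing growth rates:
Growth-rate hierarchy: log n ≺ any polynomial ≺ any exponential cⁿ (c>1) ≺ n! ≺ nⁿ.
exponential base 7 dominates polynomial degree 4 (with log factor) asymptotically.

v(n) grows faster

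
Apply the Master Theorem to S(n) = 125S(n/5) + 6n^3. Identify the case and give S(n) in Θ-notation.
Master Theorem template: S(n) = a·S(n/b) + f(n).
Here: a=125, b=5, f(n)=6n^3
Compute log_b(a) = log_5(125) = 3.
f(n) = 6n^3 = Θ(n^3). Case 2: S(n) = Θ(n^3 log n).

Case 2: S(n) = Θ(n^3 log n)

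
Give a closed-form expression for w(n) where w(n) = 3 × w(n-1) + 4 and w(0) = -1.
Recurrence: w(n) = 3 × w(n-1) + 4, initial: w(0) = -1.
Try w(n) = A·3ⁿ + C. Substituting: A·3ⁿ + C = 3(A·3ⁿ⁻¹ + C) + 4 = A·3ⁿ + 3C + 4, so C = 3C + 4, giving C = -2. Then w(0) = A - 2 = -1 gives A = 1.

w(n) = 3ⁿ - 2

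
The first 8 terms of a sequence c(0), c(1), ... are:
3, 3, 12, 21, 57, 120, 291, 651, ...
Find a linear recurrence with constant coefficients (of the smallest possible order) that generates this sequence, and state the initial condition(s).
Look for the lowest-order linear relation among consecutive terms.
Observation: c(n) - 1·c(n-1) - (3)·c(n-2) = 0 holds for the shown terms, and no order-1 relation c(n) = α·c(n-1) + β fits.
Check at n=3: 1·12 + (3)·3 = 21. ✓

c(n) = c(n-1) + 3c(n-2), c(0) = 3, c(1) = 3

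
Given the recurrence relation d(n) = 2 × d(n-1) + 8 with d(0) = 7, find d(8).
Computing step by step:
d(0) = 7
d(1) = 2 × 7 + 8 = 22
d(2) = 2 × 22 + 8 = 52
d(3) = 2 × 52 + 8 = 112
d(4) = 2 × 112 + 8 = 232
d(5) = 2 × 232 + 8 = 472
d(6) = 2 × 472 + 8 = 952
d(7) = 2 × 952 + 8 = 1912
d(8) = 2 × 1912 + 8 = 3832

3832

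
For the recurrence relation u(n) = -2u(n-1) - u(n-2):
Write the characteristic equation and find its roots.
Substitute u(n) = rⁿ and divide through by rⁿ⁻²: r² + 2r + 1 = 0
Factor: (r + 1)² = 0, so r = -1 (double root).
General solution: u(n) = (A + Bn)·(-1)ⁿ

Characteristic: r² + 2r + 1 = 0, Roots: r = -1 (double root)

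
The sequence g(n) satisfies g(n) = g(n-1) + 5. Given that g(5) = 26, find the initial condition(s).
g(5) = g(0) + 5·5, so g(0) = 26 - 25 = 1.

g(0) = 1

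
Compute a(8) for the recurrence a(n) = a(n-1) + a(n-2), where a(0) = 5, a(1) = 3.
Computing the sequence terms:
5, 3, 8, 11, 19, 30, 49, 79, 128

128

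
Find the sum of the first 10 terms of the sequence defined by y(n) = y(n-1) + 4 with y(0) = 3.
Computing the sequence terms: 3, 7, 11, 15, 19, 23, 27, 31, 35, 39
Adding these values together:

210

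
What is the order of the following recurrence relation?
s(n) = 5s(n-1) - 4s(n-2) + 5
The order is the largest lag k for which s(n-k) appears. Here the deepest term is s(n-2) (the 5 term is non-homogeneous and does not affect the order), so the order is 2.

Order 2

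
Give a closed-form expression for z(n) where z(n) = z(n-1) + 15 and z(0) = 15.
Recurrence: z(n) = z(n-1) + 15, initial: z(0) = 15.
Each step adds 15, so z(n) = z(0) + 15n = 15n + 15.

z(n) = 15n + 15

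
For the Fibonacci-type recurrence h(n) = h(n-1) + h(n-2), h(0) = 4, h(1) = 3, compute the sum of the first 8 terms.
Computing the sequence terms: 4, 3, 7, 10, 17, 27, 44, 71
Adding these values together:

183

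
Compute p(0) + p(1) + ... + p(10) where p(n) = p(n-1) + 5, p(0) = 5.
Computing the sequence terms: 5, 10, 15, 20, 25, 30, 35, 40, 45, 50, 55
Adding these values together:

330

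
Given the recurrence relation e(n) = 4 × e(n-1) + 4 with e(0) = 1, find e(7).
Computing step by step:
e(0) = 1
e(1) = 4 × 1 + 4 = 8
e(2) = 4 × 8 + 4 = 36
e(3) = 4 × 36 + 4 = 148
e(4) = 4 × 148 + 4 = 596
e(5) = 4 × 596 + 4 = 2388
e(6) = 4 × 2388 + 4 = 9556
e(7) = 4 × 9556 + 4 = 38228

38228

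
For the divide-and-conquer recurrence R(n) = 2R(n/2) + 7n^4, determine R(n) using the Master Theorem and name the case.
Master Theorem template: R(n) = a·R(n/b) + f(n).
Here: a=2, b=2, f(n)=7n^4
Compute log_b(a) = log_2(2) = 1.
f(n) = 7n^4 = Ω(n^(1+ε)) with ε = 3, and the regularity condition holds (a·f(n/b) = (a/b^4)·f(n) with a/b^4 = 2^-3 < 1). Case 3: R(n) = Θ(f(n)) = Θ(n^4).

Case 3: R(n) = Θ(n^4)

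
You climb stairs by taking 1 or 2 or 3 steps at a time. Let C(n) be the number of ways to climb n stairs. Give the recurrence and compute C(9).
Condition on the size of the last step (1 to 3): before it there were n-1, …, n-3 stairs climbed, and these cases are disjoint, so C(n) = C(n-1) + C(n-2) + C(n-3) (order-3 linear recurrence).
Initial conditions by direct count (compositions of i into parts ≤ 3): C(1) = 1; C(2) = 2; C(3) = 4.
Iterating the recurrence: C(4) = 7, C(5) = 13, C(6) = 24, C(7) = 44, C(8) = 81, C(9) = 149.

C(n) = C(n-1) + C(n-2) + C(n-3), C(1) = 1, C(2) = 2, C(3) = 4; C(9) = 149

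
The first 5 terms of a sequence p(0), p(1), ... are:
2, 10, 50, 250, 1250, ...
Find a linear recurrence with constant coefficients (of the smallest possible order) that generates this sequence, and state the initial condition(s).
Look for the lowest-order linear relation among consecutive terms.
Observation: each term is 5× the previous.
Check at n=2: 5·10 = 50. ✓

p(n) = 5 × p(n-1), p(0) = 2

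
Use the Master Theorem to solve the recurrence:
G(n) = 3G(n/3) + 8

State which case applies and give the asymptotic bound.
Master Theorem template: G(n) = a·G(n/b) + f(n).
Here: a=3, b=3, f(n)=8
Compute log_b(a) = log_3(3) = 1.
f(n) = 8 = O(n^(1-ε)) with ε = 1. Case 1: G(n) = Θ(n^log_b(a)) = Θ(n).

Case 1: G(n) = Θ(n)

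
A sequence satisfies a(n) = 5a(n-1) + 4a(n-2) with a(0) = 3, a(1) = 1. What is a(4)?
Computing the sequence terms:
3, 1, 17, 89, 513

513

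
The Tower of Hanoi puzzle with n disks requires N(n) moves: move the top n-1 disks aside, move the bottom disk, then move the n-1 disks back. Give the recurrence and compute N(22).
Moving n disks = move the top n-1 disks aside (N(n-1) moves) + move the largest disk (1 move) + move the n-1 disks back on top (N(n-1) moves), so N(n) = 2N(n-1) + 1, with N(1) = 1 (a single disk takes one move).
First terms: 1, 3, 7, 15, 31, 63, … — each is one less than a power of 2. Indeed N(n) + 1 = 2(N(n-1) + 1) with N(1) + 1 = 2, so N(n) + 1 = 2ⁿ and N(n) = 2ⁿ - 1.
Hence N(22) = 2^22 - 1 = 4194304 - 1 = 4194303.

N(n) = 2N(n-1) + 1, N(1) = 1; N(22) = 4194303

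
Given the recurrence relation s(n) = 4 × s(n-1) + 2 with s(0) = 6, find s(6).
Computing step by step:
s(0) = 6
s(1) = 4 × 6 + 2 = 26
s(2) = 4 × 26 + 2 = 106
s(3) = 4 × 106 + 2 = 426
s(4) = 4 × 426 + 2 = 1706
s(5) = 4 × 1706 + 2 = 6826
s(6) = 4 × 6826 + 2 = 27306

27306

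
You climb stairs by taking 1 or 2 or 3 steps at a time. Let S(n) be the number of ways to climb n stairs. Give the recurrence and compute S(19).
Condition on the size of the last step (1 to 3): before it there were n-1, …, n-3 stairs climbed, and these cases are disjoint, so S(n) = S(n-1) + S(n-2) + S(n-3) (order-3 linear recurrence).
Initial conditions by direct count (compositions of i into parts ≤ 3): S(1) = 1; S(2) = 2; S(3) = 4.
Iterating the recurrence: S(4) = 7, S(5) = 13, S(6) = 24, S(7) = 44, S(8) = 81, S(9) = 149, S(10) = 274, S(11) = 504, S(12) = 927, S(13) = 1705, S(14) = 3136, S(15) = 5768, S(16) = 10609, S(17) = 19513, S(18) = 35890, S(19) = 66012.

S(n) = S(n-1) + S(n-2) + S(n-3), S(1) = 1, S(2) = 2, S(3) = 4; S(19) = 66012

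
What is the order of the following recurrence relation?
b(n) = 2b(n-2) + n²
The order is the largest lag k for which b(n-k) appears. Here the deepest term is b(n-2) (the n² term is non-homogeneous and does not affect the order), so the order is 2.

Order 2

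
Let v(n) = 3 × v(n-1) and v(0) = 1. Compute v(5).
Computing step by step:
v(0) = 1
v(1) = 3 × 1 = 3
v(2) = 3 × 3 = 9
v(3) = 3 × 9 = 27
v(4) = 3 × 27 = 81
v(5) = 3 × 81 = 243

243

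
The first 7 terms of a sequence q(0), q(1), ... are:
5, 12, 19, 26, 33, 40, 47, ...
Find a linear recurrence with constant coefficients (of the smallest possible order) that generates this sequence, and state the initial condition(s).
Look for the lowest-order linear relation among consecutive terms.
Observation: consecutive differences are constant (= 7).
Check at n=2: 1·12 + 7 = 19. ✓

q(n) = q(n-1) + 7, q(0) = 5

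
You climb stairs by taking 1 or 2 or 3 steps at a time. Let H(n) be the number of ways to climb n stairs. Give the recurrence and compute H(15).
Condition on the size of the last step (1 to 3): before it there were n-1, …, n-3 stairs climbed, and these cases are disjoint, so H(n) = H(n-1) + H(n-2) + H(n-3) (order-3 linear recurrence).
Initial conditions by direct count (compositions of i into parts ≤ 3): H(1) = 1; H(2) = 2; H(3) = 4.
Iterating the recurrence: H(4) = 7, H(5) = 13, H(6) = 24, H(7) = 44, H(8) = 81, H(9) = 149, H(10) = 274, H(11) = 504, H(12) = 927, H(13) = 1705, H(14) = 3136, H(15) = 5768.

H(n) = H(n-1) + H(n-2) + H(n-3), H(1) = 1, H(2) = 2, H(3) = 4; H(15) = 5768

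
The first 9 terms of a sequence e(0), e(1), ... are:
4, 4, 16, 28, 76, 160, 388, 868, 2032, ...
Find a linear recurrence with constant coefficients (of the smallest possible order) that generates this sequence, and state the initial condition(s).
Look for the lowest-order linear relation among consecutive terms.
Observation: e(n) - 1·e(n-1) - (3)·e(n-2) = 0 holds for the shown terms, and no order-1 relation e(n) = α·e(n-1) + β fits.
Check at n=3: 1·16 + (3)·4 = 28. ✓

e(n) = e(n-1) + 3e(n-2), e(0) = 4, e(1) = 4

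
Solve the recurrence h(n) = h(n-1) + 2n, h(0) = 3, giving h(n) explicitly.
Recurrence: h(n) = h(n-1) + 2n, initial: h(0) = 3.
Telescoping: h(n) = h(0) + 2·Σᵢ₌₁ⁿ i = 3 + 2·n(n+1)/2.

h(n) = 2·n(n+1)/2 + 3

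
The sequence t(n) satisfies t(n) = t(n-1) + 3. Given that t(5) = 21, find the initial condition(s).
t(5) = t(0) + 5·3, so t(0) = 21 - 15 = 6.

t(0) = 6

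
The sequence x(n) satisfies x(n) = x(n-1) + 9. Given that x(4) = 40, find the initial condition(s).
x(4) = x(0) + 4·9, so x(0) = 40 - 36 = 4.

x(0) = 4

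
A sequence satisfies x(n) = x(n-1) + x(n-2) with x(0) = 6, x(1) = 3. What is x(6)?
Computing the sequence terms:
6, 3, 9, 12, 21, 33, 54

54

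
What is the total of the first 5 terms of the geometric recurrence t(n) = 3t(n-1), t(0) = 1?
Computing the sequence terms: 1, 3, 9, 27, 81
Adding these values together:

121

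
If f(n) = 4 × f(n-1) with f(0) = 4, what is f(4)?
Computing step by step:
f(0) = 4
f(1) = 4 × 4 = 16
f(2) = 4 × 16 = 64
f(3) = 4 × 64 = 256
f(4) = 4 × 256 = 1024

1024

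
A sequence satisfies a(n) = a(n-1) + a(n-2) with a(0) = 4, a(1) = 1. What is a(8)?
Computing the sequence terms:
4, 1, 5, 6, 11, 17, 28, 45, 73

73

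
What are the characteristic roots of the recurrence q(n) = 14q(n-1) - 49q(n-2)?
Substitute q(n) = rⁿ and divide through by rⁿ⁻²: r² - 14r + 49 = 0
Factor: (r - 7)² = 0, so r = 7 (double root).
General solution: q(n) = (A + Bn)·7ⁿ

Characteristic: r² - 14r + 49 = 0, Roots: r = 7 (double root)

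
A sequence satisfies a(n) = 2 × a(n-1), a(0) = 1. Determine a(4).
Computing step by step:
a(0) = 1
a(1) = 2 × 1 = 2
a(2) = 2 × 2 = 4
a(3) = 2 × 4 = 8
a(4) = 2 × 8 = 16

16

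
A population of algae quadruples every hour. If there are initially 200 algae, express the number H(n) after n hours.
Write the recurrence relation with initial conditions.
Each hour multiplies the count by 4, so the count after n hours depends only on the count after n-1 hours: H(n) = 4 × H(n-1). The starting count gives H(0) = 200.
Unrolling n times gives the closed form H(n) = 200 × 4ⁿ.

H(n) = 4 × H(n-1), H(0) = 200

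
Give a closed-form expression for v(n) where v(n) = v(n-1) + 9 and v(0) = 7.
Recurrence: v(n) = v(n-1) + 9, initial: v(0) = 7.
Each step adds 9, so v(n) = v(0) + 9n = 9n + 7.

v(n) = 9n + 7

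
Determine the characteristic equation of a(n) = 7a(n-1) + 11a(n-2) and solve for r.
Substitute a(n) = rⁿ and divide through by rⁿ⁻²: r² - 7r - 11 = 0
Discriminant: 7² + 4·11 = 93, not a perfect square, so by the quadratic formula r = (7 ± √93)/2.
General solution: a(n) = A·r₁ⁿ + B·r₂ⁿ where r₁,r₂ = (7 ± √93)/2

Characteristic: r² - 7r - 11 = 0, Roots: r = (7 ± √93)/2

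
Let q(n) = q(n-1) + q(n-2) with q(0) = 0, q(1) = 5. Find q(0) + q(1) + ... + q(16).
Computing the sequence terms: 0, 5, 5, 10, 15, 25, 40, 65, 105, 170, 275, 445, 720, 1165, 1885, 3050, 4935
Adding these values together:

12915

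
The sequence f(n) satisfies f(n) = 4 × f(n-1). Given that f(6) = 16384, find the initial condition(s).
In general f(n) = 4ⁿ · f(0). At n = 6: f(0) = f(6) / 4^6 = 16384 / 4096 = 4.

f(0) = 4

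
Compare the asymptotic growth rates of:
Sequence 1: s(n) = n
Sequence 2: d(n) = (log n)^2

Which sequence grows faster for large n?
Comparing growth rates:
Growth-rate hierarchy: log n ≺ any polynomial ≺ any exponential cⁿ (c>1) ≺ n! ≺ nⁿ.
polynomial degree 1 dominates polylogarithmic (log n)^2 asymptotically.

s(n) grows faster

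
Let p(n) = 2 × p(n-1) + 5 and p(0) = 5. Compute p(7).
Computing step by step:
p(0) = 5
p(1) = 2 × 5 + 5 = 15
p(2) = 2 × 15 + 5 = 35
p(3) = 2 × 35 + 5 = 75
p(4) = 2 × 75 + 5 = 155
p(5) = 2 × 155 + 5 = 315
p(6) = 2 × 315 + 5 = 635
p(7) = 2 × 635 + 5 = 1275

1275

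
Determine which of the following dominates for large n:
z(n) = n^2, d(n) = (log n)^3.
Comparing growth rates:
Growth-rate hierarchy: log n ≺ any polynomial ≺ any exponential cⁿ (c>1) ≺ n! ≺ nⁿ.
polynomial degree 2 dominates polylogarithmic (log n)^3 asymptotically.

z(n) grows faster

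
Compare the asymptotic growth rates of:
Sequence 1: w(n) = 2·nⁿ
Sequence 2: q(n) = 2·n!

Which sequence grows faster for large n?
Comparing growth rates:
Growth-rate hierarchy: log n ≺ any polynomial ≺ any exponential cⁿ (c>1) ≺ n! ≺ nⁿ.
super-exponential nⁿ dominates factorial asymptotically.

w(n) grows faster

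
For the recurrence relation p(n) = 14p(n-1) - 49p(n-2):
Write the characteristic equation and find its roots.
Substitute p(n) = rⁿ and divide through by rⁿ⁻²: r² - 14r + 49 = 0
Factor: (r - 7)² = 0, so r = 7 (double root).
General solution: p(n) = (A + Bn)·7ⁿ

Characteristic: r² - 14r + 49 = 0, Roots: r = 7 (double root)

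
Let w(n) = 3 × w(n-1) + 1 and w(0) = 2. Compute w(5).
Computing step by step:
w(0) = 2
w(1) = 3 × 2 + 1 = 7
w(2) = 3 × 7 + 1 = 22
w(3) = 3 × 22 + 1 = 67
w(4) = 3 × 67 + 1 = 202
w(5) = 3 × 202 + 1 = 607

607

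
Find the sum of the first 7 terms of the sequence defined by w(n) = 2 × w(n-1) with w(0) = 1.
Computing the sequence terms: 1, 2, 4, 8, 16, 32, 64
Adding these values together:

127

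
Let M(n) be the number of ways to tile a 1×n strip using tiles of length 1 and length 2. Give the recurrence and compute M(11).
Condition on the last tile: it has length 1 (leaving a 1×(n-1) strip) or length 2 (leaving a 1×(n-2) strip), so M(n) = M(n-1) + M(n-2) (order-2 linear recurrence).
For 0 ≤ i < 2 only unit tiles fit, so M(i) = 1.
Iterating the recurrence: M(2) = 2, M(3) = 3, M(4) = 5, M(5) = 8, M(6) = 13, M(7) = 21, M(8) = 34, M(9) = 55, M(10) = 89, M(11) = 144.

M(n) = M(n-1) + M(n-2), with M(i) = 1 for 0 ≤ i < 2; M(11) = 144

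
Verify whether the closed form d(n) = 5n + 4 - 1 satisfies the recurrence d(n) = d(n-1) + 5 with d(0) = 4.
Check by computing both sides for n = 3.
From the recurrence with d(0) = 4:
  d(0) = 4, d(1) = 9, d(2) = 14, d(3) = 19
  so the recurrence gives d(3) = 19.
From the proposed closed form d(n) = 5n + 4 - 1:
  d(3) = 18.
The recurrence gives 19 but the closed form gives 18, so the closed form does not satisfy the recurrence.

No, the closed form is incorrect.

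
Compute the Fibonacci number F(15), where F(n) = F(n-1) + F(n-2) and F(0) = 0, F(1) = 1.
Computing the sequence terms:
0, 1, 1, 2, 3, 5, 8, 13, 21, 34, 55, 89, 144, 233, 377, 610

610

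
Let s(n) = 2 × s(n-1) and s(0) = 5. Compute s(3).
Computing step by step:
s(0) = 5
s(1) = 2 × 5 = 10
s(2) = 2 × 10 = 20
s(3) = 2 × 20 = 40

40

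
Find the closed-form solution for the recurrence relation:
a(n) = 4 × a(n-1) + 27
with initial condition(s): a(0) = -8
Recurrence: a(n) = 4 × a(n-1) + 27, initial: a(0) = -8.
Try a(n) = A·4ⁿ + C. Substituting: A·4ⁿ + C = 4(A·4ⁿ⁻¹ + C) + 27 = A·4ⁿ + 4C + 27, so C = 4C + 27, giving C = -9. Then a(0) = A - 9 = -8 gives A = 1.

a(n) = 4ⁿ - 9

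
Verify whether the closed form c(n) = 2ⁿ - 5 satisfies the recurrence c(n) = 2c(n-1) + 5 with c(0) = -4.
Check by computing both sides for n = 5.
From the recurrence with c(0) = -4:
  c(0) = -4, c(1) = -3, c(2) = -1, c(3) = 3, c(4) = 11, c(5) = 27
  so the recurrence gives c(5) = 27.
From the proposed closed form c(n) = 2ⁿ - 5:
  c(5) = 27.
Both sides give 27 at n = 5, and the initial condition(s) match, so the closed form is consistent.

Yes, the closed form is correct.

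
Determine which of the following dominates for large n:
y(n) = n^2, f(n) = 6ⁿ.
Comparing growth rates:
Growth-rate hierarchy: log n ≺ any polynomial ≺ any exponential cⁿ (c>1) ≺ n! ≺ nⁿ.
exponential base 6 dominates polynomial degree 2 asymptotically.

f(n) grows faster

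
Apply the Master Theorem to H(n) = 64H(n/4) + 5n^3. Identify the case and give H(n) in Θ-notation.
Master Theorem template: H(n) = a·H(n/b) + f(n).
Here: a=64, b=4, f(n)=5n^3
Compute log_b(a) = log_4(64) = 3.
f(n) = 5n^3 = Θ(n^3). Case 2: H(n) = Θ(n^3 log n).

Case 2: H(n) = Θ(n^3 log n)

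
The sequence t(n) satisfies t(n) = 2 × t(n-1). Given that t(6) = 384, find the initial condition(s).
In general t(n) = 2ⁿ · t(0). At n = 6: t(0) = t(6) / 2^6 = 384 / 64 = 6.

t(0) = 6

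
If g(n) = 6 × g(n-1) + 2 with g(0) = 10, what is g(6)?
Computing step by step:
g(0) = 10
g(1) = 6 × 10 + 2 = 62
g(2) = 6 × 62 + 2 = 374
g(3) = 6 × 374 + 2 = 2246
g(4) = 6 × 2246 + 2 = 13478
g(5) = 6 × 13478 + 2 = 80870
g(6) = 6 × 80870 + 2 = 485222

485222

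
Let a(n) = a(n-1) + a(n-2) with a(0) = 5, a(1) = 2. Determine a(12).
Computing the sequence terms:
5, 2, 7, 9, 16, 25, 41, 66, 107, 173, 280, 453, 733

733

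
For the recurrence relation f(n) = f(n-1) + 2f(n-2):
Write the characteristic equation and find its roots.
Substitute f(n) = rⁿ and divide through by rⁿ⁻²: r² - r - 2 = 0
Factor: (r + 1)(r - 2) = 0, so r = -1, 2.
General solution: f(n) = A·(-1)ⁿ + B·2ⁿ

Characteristic: r² - r - 2 = 0, Roots: r = -1, 2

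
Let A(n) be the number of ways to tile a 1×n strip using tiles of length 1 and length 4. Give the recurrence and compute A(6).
Condition on the last tile: it has length 1 (leaving a 1×(n-1) strip) or length 4 (leaving a 1×(n-4) strip), so A(n) = A(n-1) + A(n-4) (order-4 linear recurrence).
For 0 ≤ i < 4 only unit tiles fit, so A(i) = 1.
Iterating the recurrence: A(4) = 2, A(5) = 3, A(6) = 4.

A(n) = A(n-1) + A(n-4), with A(i) = 1 for 0 ≤ i < 4; A(6) = 4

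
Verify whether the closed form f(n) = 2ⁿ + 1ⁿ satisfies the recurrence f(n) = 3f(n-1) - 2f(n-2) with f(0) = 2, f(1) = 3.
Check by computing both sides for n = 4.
From the recurrence with f(0) = 2, f(1) = 3:
  f(0) = 2, f(1) = 3, f(2) = 5, f(3) = 9, f(4) = 17
  so the recurrence gives f(4) = 17.
From the proposed closed form f(n) = 2ⁿ + 1ⁿ:
  f(4) = 17.
Both sides give 17 at n = 4, and the initial condition(s) match, so the closed form is consistent.

Yes, the closed form is correct.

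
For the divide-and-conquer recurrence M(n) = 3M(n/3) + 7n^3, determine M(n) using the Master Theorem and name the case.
Master Theorem template: M(n) = a·M(n/b) + f(n).
Here: a=3, b=3, f(n)=7n^3
Compute log_b(a) = log_3(3) = 1.
f(n) = 7n^3 = Ω(n^(1+ε)) with ε = 2, and the regularity condition holds (a·f(n/b) = (a/b^3)·f(n) with a/b^3 = 3^-2 < 1). Case 3: M(n) = Θ(f(n)) = Θ(n^3).

Case 3: M(n) = Θ(n^3)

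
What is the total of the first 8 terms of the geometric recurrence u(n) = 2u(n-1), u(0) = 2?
Computing the sequence terms: 2, 4, 8, 16, 32, 64, 128, 256
Adding these values together:

510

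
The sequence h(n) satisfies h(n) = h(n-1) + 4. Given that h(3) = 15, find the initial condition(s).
h(3) = h(0) + 3·4, so h(0) = 15 - 12 = 3.

h(0) = 3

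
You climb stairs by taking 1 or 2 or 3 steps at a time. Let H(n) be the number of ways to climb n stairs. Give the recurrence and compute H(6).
Condition on the size of the last step (1 to 3): before it there were n-1, …, n-3 stairs climbed, and these cases are disjoint, so H(n) = H(n-1) + H(n-2) + H(n-3) (order-3 linear recurrence).
Initial conditions by direct count (compositions of i into parts ≤ 3): H(1) = 1; H(2) = 2; H(3) = 4.
Iterating the recurrence: H(4) = 7, H(5) = 13, H(6) = 24.

H(n) = H(n-1) + H(n-2) + H(n-3), H(1) = 1, H(2) = 2, H(3) = 4; H(6) = 24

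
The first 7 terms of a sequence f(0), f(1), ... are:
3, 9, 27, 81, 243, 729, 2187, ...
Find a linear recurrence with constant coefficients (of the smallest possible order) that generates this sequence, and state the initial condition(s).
Look for the lowest-order linear relation among consecutive terms.
Observation: each term is 3× the previous.
Check at n=2: 3·9 = 27. ✓

f(n) = 3 × f(n-1), f(0) = 3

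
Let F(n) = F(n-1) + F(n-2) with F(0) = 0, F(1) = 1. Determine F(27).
Computing the sequence terms:
0, 1, 1, 2, 3, 5, 8, 13, 21, 34, 55, 89, 144, 233, 377, 610, 987, 1597, 2584, 4181, 6765, 10946, 17711, 28657, 46368, 75025, 121393, 196418

196418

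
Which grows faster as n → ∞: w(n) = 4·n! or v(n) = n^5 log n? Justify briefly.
Comparing growth rates:
Growth-rate hierarchy: log n ≺ any polynomial ≺ any exponential cⁿ (c>1) ≺ n! ≺ nⁿ.
factorial dominates polynomial degree 5 (with log factor) asymptotically.

w(n) grows faster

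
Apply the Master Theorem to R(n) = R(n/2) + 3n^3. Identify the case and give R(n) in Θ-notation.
Master Theorem template: R(n) = a·R(n/b) + f(n).
Here: a=1, b=2, f(n)=3n^3
Compute log_b(a) = log_2(1) = 0.
f(n) = 3n^3 = Ω(n^(0+ε)) with ε = 3, and the regularity condition holds (a·f(n/b) = (a/b^3)·f(n) with a/b^3 = 2^-3 < 1). Case 3: R(n) = Θ(f(n)) = Θ(n^3).

Case 3: R(n) = Θ(n^3)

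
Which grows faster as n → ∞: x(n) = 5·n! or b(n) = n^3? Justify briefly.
Comparing growth rates:
Growth-rate hierarchy: log n ≺ any polynomial ≺ any exponential cⁿ (c>1) ≺ n! ≺ nⁿ.
factorial dominates polynomial degree 3 asymptotically.

x(n) grows faster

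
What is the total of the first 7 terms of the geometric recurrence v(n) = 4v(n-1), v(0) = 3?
Computing the sequence terms: 3, 12, 48, 192, 768, 3072, 12288
Adding these values together:

16383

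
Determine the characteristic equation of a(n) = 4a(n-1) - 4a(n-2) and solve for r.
Substitute a(n) = rⁿ and divide through by rⁿ⁻²: r² - 4r + 4 = 0
Factor: (r - 2)² = 0, so r = 2 (double root).
General solution: a(n) = (A + Bn)·2ⁿ

Characteristic: r² - 4r + 4 = 0, Roots: r = 2 (double root)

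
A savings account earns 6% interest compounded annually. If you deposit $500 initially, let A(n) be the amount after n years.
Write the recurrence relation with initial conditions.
Each year the balance grows by 6%, i.e. is multiplied by 1 + 6/100 = 1.06, so A(n) = 1.06 × A(n-1). The initial deposit gives A(0) = 500.
Unrolling gives the closed form A(n) = 500 × (1.06)ⁿ.

A(n) = 1.06 × A(n-1), A(0) = 500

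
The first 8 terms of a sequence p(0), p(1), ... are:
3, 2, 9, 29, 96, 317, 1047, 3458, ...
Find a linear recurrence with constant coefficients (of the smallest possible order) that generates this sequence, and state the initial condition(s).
Look for the lowest-order linear relation among consecutive terms.
Observation: p(n) - 3·p(n-1) - (1)·p(n-2) = 0 holds for the shown terms, and no order-1 relation p(n) = α·p(n-1) + β fits.
Check at n=3: 3·9 + (1)·2 = 29. ✓

p(n) = 3p(n-1) + p(n-2), p(0) = 3, p(1) = 2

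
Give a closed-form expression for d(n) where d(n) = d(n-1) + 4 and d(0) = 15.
Recurrence: d(n) = d(n-1) + 4, initial: d(0) = 15.
Each step adds 4, so d(n) = d(0) + 4n = 4n + 15.

d(n) = 4n + 15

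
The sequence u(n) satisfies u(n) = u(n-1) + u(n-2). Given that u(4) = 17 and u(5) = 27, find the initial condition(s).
Work backwards using u(k) = u(k+2) - u(k+1):
u(3) = u(5) - u(4) = 27 - 17 = 10
u(2) = u(4) - u(3) = 17 - 10 = 7
u(1) = u(3) - u(2) = 10 - 7 = 3
u(0) = u(2) - u(1) = 7 - 3 = 4

u(0) = 4, u(1) = 3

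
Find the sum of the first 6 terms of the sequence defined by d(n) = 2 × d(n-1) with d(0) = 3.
Computing the sequence terms: 3, 6, 12, 24, 48, 96
Adding these values together:

189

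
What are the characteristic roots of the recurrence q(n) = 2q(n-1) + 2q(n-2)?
Substitute q(n) = rⁿ and divide through by rⁿ⁻²: r² - 2r - 2 = 0
Discriminant: 2² + 4·2 = 12, not a perfect square, so by the quadratic formula r = (2 ± √12)/2.
General solution: q(n) = A·r₁ⁿ + B·r₂ⁿ where r₁,r₂ = (2 ± √12)/2

Characteristic: r² - 2r - 2 = 0, Roots: r = (2 ± √12)/2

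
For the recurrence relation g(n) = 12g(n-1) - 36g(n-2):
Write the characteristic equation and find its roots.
Substitute g(n) = rⁿ and divide through by rⁿ⁻²: r² - 12r + 36 = 0
Factor: (r - 6)² = 0, so r = 6 (double root).
General solution: g(n) = (A + Bn)·6ⁿ

Characteristic: r² - 12r + 36 = 0, Roots: r = 6 (double root)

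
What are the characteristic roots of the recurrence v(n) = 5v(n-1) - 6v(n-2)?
Substitute v(n) = rⁿ and divide through by rⁿ⁻²: r² - 5r + 6 = 0
Factor: (r - 3)(r - 2) = 0, so r = 3, 2.
General solution: v(n) = A·3ⁿ + B·2ⁿ

Characteristic: r² - 5r + 6 = 0, Roots: r = 3, 2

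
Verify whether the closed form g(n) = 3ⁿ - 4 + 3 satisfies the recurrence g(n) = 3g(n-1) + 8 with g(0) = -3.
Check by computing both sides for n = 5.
From the recurrence with g(0) = -3:
  g(0) = -3, g(1) = -1, g(2) = 5, g(3) = 23, g(4) = 77, g(5) = 239
  so the recurrence gives g(5) = 239.
From the proposed closed form g(n) = 3ⁿ - 4 + 3:
  g(5) = 242.
The recurrence gives 239 but the closed form gives 242, so the closed form does not satisfy the recurrence.

No, the closed form is incorrect.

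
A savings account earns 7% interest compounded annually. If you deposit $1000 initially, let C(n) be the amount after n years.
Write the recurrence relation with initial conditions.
Each year the balance grows by 7%, i.e. is multiplied by 1 + 7/100 = 1.07, so C(n) = 1.07 × C(n-1). The initial deposit gives C(0) = 1000.
Unrolling gives the closed form C(n) = 1000 × (1.07)ⁿ.

C(n) = 1.07 × C(n-1), C(0) = 1000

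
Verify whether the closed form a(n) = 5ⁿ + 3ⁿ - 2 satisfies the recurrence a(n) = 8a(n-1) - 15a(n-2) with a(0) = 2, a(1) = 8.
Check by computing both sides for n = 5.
From the recurrence with a(0) = 2, a(1) = 8:
  a(0) = 2, a(1) = 8, a(2) = 34, a(3) = 152, a(4) = 706, a(5) = 3368
  so the recurrence gives a(5) = 3368.
From the proposed closed form a(n) = 5ⁿ + 3ⁿ - 2:
  a(5) = 3366.
The recurrence gives 3368 but the closed form gives 3366, so the closed form does not satisfy the recurrence.

No, the closed form is incorrect.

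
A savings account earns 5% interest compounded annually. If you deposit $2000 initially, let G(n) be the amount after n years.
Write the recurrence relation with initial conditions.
Each year the balance grows by 5%, i.e. is multiplied by 1 + 5/100 = 1.05, so G(n) = 1.05 × G(n-1). The initial deposit gives G(0) = 2000.
Unrolling gives the closed form G(n) = 2000 × (1.05)ⁿ.

G(n) = 1.05 × G(n-1), G(0) = 2000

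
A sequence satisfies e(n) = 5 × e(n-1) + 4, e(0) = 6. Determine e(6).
Computing step by step:
e(0) = 6
e(1) = 5 × 6 + 4 = 34
e(2) = 5 × 34 + 4 = 174
e(3) = 5 × 174 + 4 = 874
e(4) = 5 × 874 + 4 = 4374
e(5) = 5 × 4374 + 4 = 21874
e(6) = 5 × 21874 + 4 = 109374

109374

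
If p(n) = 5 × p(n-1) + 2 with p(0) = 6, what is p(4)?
Computing step by step:
p(0) = 6
p(1) = 5 × 6 + 2 = 32
p(2) = 5 × 32 + 2 = 162
p(3) = 5 × 162 + 2 = 812
p(4) = 5 × 812 + 2 = 4062

4062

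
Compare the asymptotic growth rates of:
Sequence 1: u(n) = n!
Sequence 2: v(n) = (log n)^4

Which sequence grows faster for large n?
Comparing growth rates:
Growth-rate hierarchy: log n ≺ any polynomial ≺ any exponential cⁿ (c>1) ≺ n! ≺ nⁿ.
factorial dominates polylogarithmic (log n)^4 asymptotically.

u(n) grows faster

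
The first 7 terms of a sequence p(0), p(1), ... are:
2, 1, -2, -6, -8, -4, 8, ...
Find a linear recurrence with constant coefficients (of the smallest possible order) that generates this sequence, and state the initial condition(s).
Look for the lowest-order linear relation among consecutive terms.
Observation: p(n) - 2·p(n-1) - (-2)·p(n-2) = 0 holds for the shown terms, and no order-1 relation p(n) = α·p(n-1) + β fits.
Check at n=3: 2·-2 + (-2)·1 = -6. ✓

p(n) = 2p(n-1) - 2p(n-2), p(0) = 2, p(1) = 1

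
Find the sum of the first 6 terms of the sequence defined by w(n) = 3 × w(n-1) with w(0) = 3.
Computing the sequence terms: 3, 9, 27, 81, 243, 729
Adding these values together:

1092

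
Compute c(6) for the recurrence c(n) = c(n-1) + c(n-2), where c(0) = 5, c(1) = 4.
Computing the sequence terms:
5, 4, 9, 13, 22, 35, 57

57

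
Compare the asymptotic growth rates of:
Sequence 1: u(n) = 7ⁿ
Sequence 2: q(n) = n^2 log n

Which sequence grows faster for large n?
Comparing growth rates:
Growth-rate hierarchy: log n ≺ any polynomial ≺ any exponential cⁿ (c>1) ≺ n! ≺ nⁿ.
exponential base 7 dominates polynomial degree 2 (with log factor) asymptotically.

u(n) grows faster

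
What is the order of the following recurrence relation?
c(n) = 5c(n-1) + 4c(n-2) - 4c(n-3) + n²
The order is the largest lag k for which c(n-k) appears. Here the deepest term is c(n-3) (the n² term is non-homogeneous and does not affect the order), so the order is 3.

Order 3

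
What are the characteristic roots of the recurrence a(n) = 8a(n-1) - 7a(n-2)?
Substitute a(n) = rⁿ and divide through by rⁿ⁻²: r² - 8r + 7 = 0
Factor: (r - 1)(r - 7) = 0, so r = 1, 7.
General solution: a(n) = A·1ⁿ + B·7ⁿ

Characteristic: r² - 8r + 7 = 0, Roots: r = 1, 7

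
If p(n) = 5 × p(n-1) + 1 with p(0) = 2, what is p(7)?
Computing step by step:
p(0) = 2
p(1) = 5 × 2 + 1 = 11
p(2) = 5 × 11 + 1 = 56
p(3) = 5 × 56 + 1 = 281
p(4) = 5 × 281 + 1 = 1406
p(5) = 5 × 1406 + 1 = 7031
p(6) = 5 × 7031 + 1 = 35156
p(7) = 5 × 35156 + 1 = 175781

175781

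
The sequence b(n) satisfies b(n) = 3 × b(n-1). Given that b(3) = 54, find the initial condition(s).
In general b(n) = 3ⁿ · b(0). At n = 3: b(0) = b(3) / 3^3 = 54 / 27 = 2.

b(0) = 2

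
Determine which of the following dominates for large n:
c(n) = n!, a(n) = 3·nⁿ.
Comparing growth rates:
Growth-rate hierarchy: log n ≺ any polynomial ≺ any exponential cⁿ (c>1) ≺ n! ≺ nⁿ.
super-exponential nⁿ dominates factorial asymptotically.

a(n) grows faster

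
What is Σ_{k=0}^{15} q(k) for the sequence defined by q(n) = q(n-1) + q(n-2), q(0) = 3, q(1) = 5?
Computing the sequence terms: 3, 5, 8, 13, 21, 34, 55, 89, 144, 233, 377, 610, 987, 1597, 2584, 4181
Adding these values together:

10941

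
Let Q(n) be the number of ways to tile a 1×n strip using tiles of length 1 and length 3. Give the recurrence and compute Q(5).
Condition on the last tile: it has length 1 (leaving a 1×(n-1) strip) or length 3 (leaving a 1×(n-3) strip), so Q(n) = Q(n-1) + Q(n-3) (order-3 linear recurrence).
For 0 ≤ i < 3 only unit tiles fit, so Q(i) = 1.
Iterating the recurrence: Q(3) = 2, Q(4) = 3, Q(5) = 4.

Q(n) = Q(n-1) + Q(n-3), with Q(i) = 1 for 0 ≤ i < 3; Q(5) = 4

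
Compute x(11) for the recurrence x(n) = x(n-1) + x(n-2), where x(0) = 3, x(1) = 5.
Computing the sequence terms:
3, 5, 8, 13, 21, 34, 55, 89, 144, 233, 377, 610

610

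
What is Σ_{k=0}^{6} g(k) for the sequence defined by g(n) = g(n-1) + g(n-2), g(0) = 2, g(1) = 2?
Computing the sequence terms: 2, 2, 4, 6, 10, 16, 26
Adding these values together:

66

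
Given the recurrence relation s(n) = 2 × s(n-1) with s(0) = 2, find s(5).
Computing step by step:
s(0) = 2
s(1) = 2 × 2 = 4
s(2) = 2 × 4 = 8
s(3) = 2 × 8 = 16
s(4) = 2 × 16 = 32
s(5) = 2 × 32 = 64

64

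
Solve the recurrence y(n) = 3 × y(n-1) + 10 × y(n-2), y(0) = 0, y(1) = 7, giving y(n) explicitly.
Recurrence: y(n) = 3 × y(n-1) + 10 × y(n-2), initial: y(0) = 0, y(1) = 7.
Characteristic equation: r² - 3r - 10 = 0, which factors as (r - 5)(r + 2) = 0, so r = 5, -2. General solution y(n) = A·5ⁿ + B·(-2)ⁿ. From y(0) = 0: A + B = 0. From y(1) = 7: 5A - 2B = 7. Solving gives A = 1, B = -1.

y(n) = 5ⁿ - (-2)ⁿ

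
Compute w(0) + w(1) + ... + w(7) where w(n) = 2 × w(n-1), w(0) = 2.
Computing the sequence terms: 2, 4, 8, 16, 32, 64, 128, 256
Adding these values together:

510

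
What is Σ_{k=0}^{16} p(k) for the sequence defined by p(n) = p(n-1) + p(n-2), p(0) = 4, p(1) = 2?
Computing the sequence terms: 4, 2, 6, 8, 14, 22, 36, 58, 94, 152, 246, 398, 644, 1042, 1686, 2728, 4414
Adding these values together:

11554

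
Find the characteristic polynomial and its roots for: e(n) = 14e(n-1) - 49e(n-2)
Substitute e(n) = rⁿ and divide through by rⁿ⁻²: r² - 14r + 49 = 0
Factor: (r - 7)² = 0, so r = 7 (double root).
General solution: e(n) = (A + Bn)·7ⁿ

Characteristic: r² - 14r + 49 = 0, Roots: r = 7 (double root)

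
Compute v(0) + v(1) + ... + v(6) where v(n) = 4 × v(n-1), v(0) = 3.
Computing the sequence terms: 3, 12, 48, 192, 768, 3072, 12288
Adding these values together:

16383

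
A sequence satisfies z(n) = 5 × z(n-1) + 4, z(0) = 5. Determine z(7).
Computing step by step:
z(0) = 5
z(1) = 5 × 5 + 4 = 29
z(2) = 5 × 29 + 4 = 149
z(3) = 5 × 149 + 4 = 749
z(4) = 5 × 749 + 4 = 3749
z(5) = 5 × 3749 + 4 = 18749
z(6) = 5 × 18749 + 4 = 93749
z(7) = 5 × 93749 + 4 = 468749

468749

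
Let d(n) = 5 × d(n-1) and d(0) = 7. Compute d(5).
Computing step by step:
d(0) = 7
d(1) = 5 × 7 = 35
d(2) = 5 × 35 = 175
d(3) = 5 × 175 = 875
d(4) = 5 × 875 = 4375
d(5) = 5 × 4375 = 21875

21875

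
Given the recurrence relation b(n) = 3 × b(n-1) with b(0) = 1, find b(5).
Computing step by step:
b(0) = 1
b(1) = 3 × 1 = 3
b(2) = 3 × 3 = 9
b(3) = 3 × 9 = 27
b(4) = 3 × 27 = 81
b(5) = 3 × 81 = 243

243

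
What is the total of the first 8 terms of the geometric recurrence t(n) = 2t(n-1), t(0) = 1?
Computing the sequence terms: 1, 2, 4, 8, 16, 32, 64, 128
Adding these values together:

255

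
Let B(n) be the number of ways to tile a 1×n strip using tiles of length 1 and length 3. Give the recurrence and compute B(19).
Condition on the last tile: it has length 1 (leaving a 1×(n-1) strip) or length 3 (leaving a 1×(n-3) strip), so B(n) = B(n-1) + B(n-3) (order-3 linear recurrence).
For 0 ≤ i < 3 only unit tiles fit, so B(i) = 1.
Iterating the recurrence: B(3) = 2, B(4) = 3, B(5) = 4, B(6) = 6, B(7) = 9, B(8) = 13, B(9) = 19, B(10) = 28, B(11) = 41, B(12) = 60, B(13) = 88, B(14) = 129, B(15) = 189, B(16) = 277, B(17) = 406, B(18) = 595, B(19) = 872.

B(n) = B(n-1) + B(n-3), with B(i) = 1 for 0 ≤ i < 3; B(19) = 872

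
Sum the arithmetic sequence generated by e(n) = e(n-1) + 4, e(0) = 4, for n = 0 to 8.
Computing the sequence terms: 4, 8, 12, 16, 20, 24, 28, 32, 36
Adding these values together:

180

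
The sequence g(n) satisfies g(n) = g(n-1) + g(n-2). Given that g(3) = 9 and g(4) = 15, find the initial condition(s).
Work backwards using g(k) = g(k+2) - g(k+1):
g(2) = g(4) - g(3) = 15 - 9 = 6
g(1) = g(3) - g(2) = 9 - 6 = 3
g(0) = g(2) - g(1) = 6 - 3 = 3

g(0) = 3, g(1) = 3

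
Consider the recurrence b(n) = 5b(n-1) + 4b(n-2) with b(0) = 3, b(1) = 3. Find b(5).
Computing the sequence terms:
3, 3, 27, 147, 843, 4803

4803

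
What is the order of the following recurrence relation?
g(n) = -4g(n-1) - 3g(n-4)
The order is the largest lag k for which g(n-k) appears. Here the deepest term is g(n-4), so the order is 4.

Order 4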